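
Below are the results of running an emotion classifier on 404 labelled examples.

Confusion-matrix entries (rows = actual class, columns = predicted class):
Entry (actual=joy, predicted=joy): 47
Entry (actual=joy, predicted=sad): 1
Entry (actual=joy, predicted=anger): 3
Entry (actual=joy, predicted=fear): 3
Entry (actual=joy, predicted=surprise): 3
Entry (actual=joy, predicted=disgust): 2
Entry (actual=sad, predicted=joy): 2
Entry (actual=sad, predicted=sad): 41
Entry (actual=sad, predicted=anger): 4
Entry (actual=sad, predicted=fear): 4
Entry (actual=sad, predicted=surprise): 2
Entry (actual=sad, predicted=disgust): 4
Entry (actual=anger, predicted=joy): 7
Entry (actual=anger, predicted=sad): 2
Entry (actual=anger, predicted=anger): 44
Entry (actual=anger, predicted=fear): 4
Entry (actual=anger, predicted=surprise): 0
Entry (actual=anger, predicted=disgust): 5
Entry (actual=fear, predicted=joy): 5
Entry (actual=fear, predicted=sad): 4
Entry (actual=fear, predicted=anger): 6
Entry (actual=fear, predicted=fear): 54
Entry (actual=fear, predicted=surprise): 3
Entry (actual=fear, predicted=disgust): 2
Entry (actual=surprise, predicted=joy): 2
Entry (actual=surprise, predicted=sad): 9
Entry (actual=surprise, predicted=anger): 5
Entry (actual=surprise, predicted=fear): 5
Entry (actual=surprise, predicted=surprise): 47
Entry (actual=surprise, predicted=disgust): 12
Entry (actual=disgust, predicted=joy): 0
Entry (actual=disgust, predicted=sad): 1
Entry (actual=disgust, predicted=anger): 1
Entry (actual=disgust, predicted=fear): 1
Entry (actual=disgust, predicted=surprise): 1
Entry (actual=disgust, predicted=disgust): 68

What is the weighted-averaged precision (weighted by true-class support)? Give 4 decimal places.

0.7517

Per-class precision (TP/(TP+FP)):
  joy: TP=47, FP=2+7+5+2+0=16 → 47/63 = 0.74603
  sad: TP=41, FP=1+2+4+9+1=17 → 41/58 = 0.70690
  anger: TP=44, FP=3+4+6+5+1=19 → 44/63 = 0.69841
  fear: TP=54, FP=3+4+4+5+1=17 → 54/71 = 0.76056
  surprise: TP=47, FP=3+2+0+3+1=9 → 47/56 = 0.83929
  disgust: TP=68, FP=2+4+5+2+12=25 → 68/93 = 0.73118
Weighted-precision = Σ (supportᵢ/N)·precisionᵢ with N=404: (59/404)·0.74603 + (57/404)·0.70690 + (62/404)·0.69841 + (74/404)·0.76056 + (80/404)·0.83929 + (72/404)·0.73118 = 0.7517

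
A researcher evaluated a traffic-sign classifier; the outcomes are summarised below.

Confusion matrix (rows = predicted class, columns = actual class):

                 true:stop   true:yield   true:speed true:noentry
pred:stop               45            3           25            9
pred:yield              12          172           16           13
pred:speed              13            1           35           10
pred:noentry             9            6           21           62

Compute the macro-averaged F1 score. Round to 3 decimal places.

0.631

Per-class F1 score (2·TP/(2·TP+FP+FN)):
  stop: TP=45, FP=3+25+9=37, FN=12+13+9=34 → 90/161 = 0.5590
  yield: TP=172, FP=12+16+13=41, FN=3+1+6=10 → 344/395 = 0.8709
  speed: TP=35, FP=13+1+10=24, FN=25+16+21=62 → 70/156 = 0.4487
  noentry: TP=62, FP=9+6+21=36, FN=9+13+10=32 → 124/192 = 0.6458
Macro-F1 score = mean = (0.5590 + 0.8709 + 0.4487 + 0.6458) / 4 = 0.631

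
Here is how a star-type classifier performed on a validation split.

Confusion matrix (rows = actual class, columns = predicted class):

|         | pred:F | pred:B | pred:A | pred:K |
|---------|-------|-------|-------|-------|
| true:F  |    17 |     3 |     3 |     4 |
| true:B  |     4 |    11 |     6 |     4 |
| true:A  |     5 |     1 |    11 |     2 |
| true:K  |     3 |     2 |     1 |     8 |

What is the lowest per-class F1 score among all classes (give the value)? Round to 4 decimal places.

Per-class F1 score (2·TP/(2·TP+FP+FN)):
  F: TP=17, FP=4+5+3=12, FN=3+3+4=10 → 34/56 = 0.60714
  B: TP=11, FP=3+1+2=6, FN=4+6+4=14 → 22/42 = 0.52381
  A: TP=11, FP=3+6+1=10, FN=5+1+2=8 → 22/40 = 0.55000
  K: TP=8, FP=4+4+2=10, FN=3+2+1=6 → 16/32 = 0.50000
Lowest is class 'K' with F1 score = 0.5000.

0.5000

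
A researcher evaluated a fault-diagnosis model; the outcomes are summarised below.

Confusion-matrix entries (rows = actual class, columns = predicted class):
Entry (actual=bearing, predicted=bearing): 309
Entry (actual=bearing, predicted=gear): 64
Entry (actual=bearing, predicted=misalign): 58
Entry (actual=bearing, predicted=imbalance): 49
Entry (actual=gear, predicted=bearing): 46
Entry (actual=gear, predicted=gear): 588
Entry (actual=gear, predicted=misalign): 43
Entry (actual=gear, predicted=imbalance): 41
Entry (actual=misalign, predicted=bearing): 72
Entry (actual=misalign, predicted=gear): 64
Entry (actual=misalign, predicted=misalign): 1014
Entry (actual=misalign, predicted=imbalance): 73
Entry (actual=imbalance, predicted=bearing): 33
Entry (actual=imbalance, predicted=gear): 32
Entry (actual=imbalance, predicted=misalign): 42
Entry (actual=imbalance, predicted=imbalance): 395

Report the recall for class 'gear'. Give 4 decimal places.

0.8189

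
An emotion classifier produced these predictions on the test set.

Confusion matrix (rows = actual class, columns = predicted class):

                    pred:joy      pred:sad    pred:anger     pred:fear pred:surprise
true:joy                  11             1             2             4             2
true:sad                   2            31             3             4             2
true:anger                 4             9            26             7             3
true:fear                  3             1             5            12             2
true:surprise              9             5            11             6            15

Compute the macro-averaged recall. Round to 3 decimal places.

Per-class recall (TP/(TP+FN)):
  joy: TP=11, FN=1+2+4+2=9 → 11/20 = 0.5500
  sad: TP=31, FN=2+3+4+2=11 → 31/42 = 0.7381
  anger: TP=26, FN=4+9+7+3=23 → 26/49 = 0.5306
  fear: TP=12, FN=3+1+5+2=11 → 12/23 = 0.5217
  surprise: TP=15, FN=9+5+11+6=31 → 15/46 = 0.3261
Macro-recall = mean = (0.5500 + 0.7381 + 0.5306 + 0.5217 + 0.3261) / 5 = 0.533

0.533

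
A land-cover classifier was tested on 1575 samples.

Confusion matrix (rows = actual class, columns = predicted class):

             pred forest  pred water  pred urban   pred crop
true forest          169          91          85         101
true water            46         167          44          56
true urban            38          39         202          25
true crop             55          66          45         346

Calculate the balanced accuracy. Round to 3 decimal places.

0.563

Balanced accuracy = mean of per-class recall.
  forest: recall = 169/446 = 0.3789
  water: recall = 167/313 = 0.5335
  urban: recall = 202/304 = 0.6645
  crop: recall = 346/512 = 0.6758
Mean = (0.3789 + 0.5335 + 0.6645 + 0.6758) / 4 = 0.563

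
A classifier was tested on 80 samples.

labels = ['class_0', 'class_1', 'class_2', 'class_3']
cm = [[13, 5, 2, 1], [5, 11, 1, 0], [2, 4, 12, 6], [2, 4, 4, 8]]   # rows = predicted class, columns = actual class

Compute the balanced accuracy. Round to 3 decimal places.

Balanced accuracy = mean of per-class recall.
  class_0: recall = 13/22 = 0.5909
  class_1: recall = 11/24 = 0.4583
  class_2: recall = 12/19 = 0.6316
  class_3: recall = 8/15 = 0.5333
Mean = (0.5909 + 0.4583 + 0.6316 + 0.5333) / 4 = 0.554

0.554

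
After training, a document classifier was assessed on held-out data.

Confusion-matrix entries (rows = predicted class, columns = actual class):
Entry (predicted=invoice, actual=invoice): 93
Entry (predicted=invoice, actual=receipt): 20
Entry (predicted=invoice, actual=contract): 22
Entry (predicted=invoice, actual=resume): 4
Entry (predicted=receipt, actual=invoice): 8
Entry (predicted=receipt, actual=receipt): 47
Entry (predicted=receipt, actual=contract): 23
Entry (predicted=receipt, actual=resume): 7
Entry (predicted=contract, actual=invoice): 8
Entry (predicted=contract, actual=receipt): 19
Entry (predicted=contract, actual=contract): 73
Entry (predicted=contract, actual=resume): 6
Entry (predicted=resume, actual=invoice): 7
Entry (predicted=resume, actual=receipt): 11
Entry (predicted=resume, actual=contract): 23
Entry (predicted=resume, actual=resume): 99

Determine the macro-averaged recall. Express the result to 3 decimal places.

0.664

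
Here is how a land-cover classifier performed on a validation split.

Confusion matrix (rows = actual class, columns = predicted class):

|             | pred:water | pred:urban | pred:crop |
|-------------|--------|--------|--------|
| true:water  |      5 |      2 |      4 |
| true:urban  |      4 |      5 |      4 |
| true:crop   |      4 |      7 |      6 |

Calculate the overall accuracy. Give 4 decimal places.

Accuracy = trace / total = (5+5+6=16) / 41 = 16/41 = 0.3902

0.3902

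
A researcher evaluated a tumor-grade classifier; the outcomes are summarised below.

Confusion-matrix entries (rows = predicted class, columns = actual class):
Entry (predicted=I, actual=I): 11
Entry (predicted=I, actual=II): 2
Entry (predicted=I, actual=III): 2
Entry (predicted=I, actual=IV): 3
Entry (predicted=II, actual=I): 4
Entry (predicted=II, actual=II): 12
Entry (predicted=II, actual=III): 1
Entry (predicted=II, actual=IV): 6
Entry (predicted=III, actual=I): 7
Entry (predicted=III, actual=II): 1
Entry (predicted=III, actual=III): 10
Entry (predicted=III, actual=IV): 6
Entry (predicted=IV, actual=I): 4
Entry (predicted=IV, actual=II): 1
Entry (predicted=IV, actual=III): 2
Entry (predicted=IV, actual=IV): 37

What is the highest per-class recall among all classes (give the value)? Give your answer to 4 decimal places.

Per-class recall (TP/(TP+FN)):
  I: TP=11, FN=4+7+4=15 → 11/26 = 0.42308
  II: TP=12, FN=2+1+1=4 → 12/16 = 0.75000
  III: TP=10, FN=2+1+2=5 → 10/15 = 0.66667
  IV: TP=37, FN=3+6+6=15 → 37/52 = 0.71154
Highest is class 'II' with recall = 0.7500.

0.7500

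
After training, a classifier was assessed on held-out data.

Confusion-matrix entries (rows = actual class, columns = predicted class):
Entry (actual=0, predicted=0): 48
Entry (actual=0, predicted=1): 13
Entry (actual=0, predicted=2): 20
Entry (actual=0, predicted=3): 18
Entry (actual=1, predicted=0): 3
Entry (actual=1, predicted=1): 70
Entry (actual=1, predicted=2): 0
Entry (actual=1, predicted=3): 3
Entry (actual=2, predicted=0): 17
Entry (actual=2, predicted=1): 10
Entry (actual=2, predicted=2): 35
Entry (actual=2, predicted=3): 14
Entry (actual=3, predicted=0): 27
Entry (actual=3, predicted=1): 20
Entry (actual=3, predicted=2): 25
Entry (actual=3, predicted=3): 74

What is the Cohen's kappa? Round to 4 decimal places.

0.4262

Observed agreement pₒ = trace/N = 227/397 = 0.57179
Expected agreement pₑ = Σ (rowᵢ·colᵢ)/N² = (99·95 + 76·113 + 76·80 + 146·109)/397² = 0.25371
κ = (pₒ − pₑ)/(1 − pₑ) = (0.57179 − 0.25371)/(1 − 0.25371) = 0.4262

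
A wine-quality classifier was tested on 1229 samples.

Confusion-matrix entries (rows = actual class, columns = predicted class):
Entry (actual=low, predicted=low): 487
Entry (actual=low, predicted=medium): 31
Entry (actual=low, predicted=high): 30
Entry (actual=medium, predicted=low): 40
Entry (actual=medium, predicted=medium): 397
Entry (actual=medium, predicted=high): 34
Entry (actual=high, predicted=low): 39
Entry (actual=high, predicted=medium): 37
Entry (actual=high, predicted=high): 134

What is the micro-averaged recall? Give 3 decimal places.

Micro-averaging pools counts across classes: ΣTP=1018, ΣFP=211, ΣFN=211.
Micro-recall = TP/(TP+FN) on pooled counts = 0.828 (equals overall accuracy in single-label multiclass).

0.828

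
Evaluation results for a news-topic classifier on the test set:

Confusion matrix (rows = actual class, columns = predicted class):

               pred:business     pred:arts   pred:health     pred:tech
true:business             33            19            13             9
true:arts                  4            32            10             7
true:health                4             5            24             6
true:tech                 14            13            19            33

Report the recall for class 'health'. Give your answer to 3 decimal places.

One-vs-rest for 'health': TP = diagonal; FP = other classes predicted 'health'; FN = 'health' predicted as other.
recall = TP/(TP+FN).
health: TP=24, FN=4+5+6=15 → 24/39 = 0.6154

0.615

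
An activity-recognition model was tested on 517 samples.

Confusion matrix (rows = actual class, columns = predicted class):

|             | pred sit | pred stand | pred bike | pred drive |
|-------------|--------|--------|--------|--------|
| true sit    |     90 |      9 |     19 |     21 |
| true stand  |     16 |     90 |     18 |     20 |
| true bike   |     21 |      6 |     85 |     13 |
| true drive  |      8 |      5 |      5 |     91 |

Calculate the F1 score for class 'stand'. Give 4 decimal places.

One-vs-rest for 'stand': TP = diagonal; FP = other classes predicted 'stand'; FN = 'stand' predicted as other.
F1 score = 2·TP/(2·TP+FP+FN).
stand: TP=90, FP=9+6+5=20, FN=16+18+20=54 → 180/254 = 0.70866

0.7087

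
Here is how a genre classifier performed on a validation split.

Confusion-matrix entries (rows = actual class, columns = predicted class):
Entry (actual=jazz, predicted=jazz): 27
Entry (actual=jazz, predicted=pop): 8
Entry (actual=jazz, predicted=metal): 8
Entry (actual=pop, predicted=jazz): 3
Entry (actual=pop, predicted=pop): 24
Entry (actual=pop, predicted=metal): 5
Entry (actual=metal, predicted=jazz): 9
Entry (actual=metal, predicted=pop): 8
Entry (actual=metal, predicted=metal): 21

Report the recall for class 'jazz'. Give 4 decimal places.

0.6279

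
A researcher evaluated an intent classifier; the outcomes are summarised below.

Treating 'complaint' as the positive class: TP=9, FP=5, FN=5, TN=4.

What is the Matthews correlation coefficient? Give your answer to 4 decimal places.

MCC = (TP·TN − FP·FN) / √((TP+FP)(TP+FN)(TN+FP)(TN+FN))
Numerator = 9·4 − 5·5 = 11
Denominator = √(14·14·9·9) = √15876 = 126.0000
MCC = 11 / 126.0000 = 0.0873

0.0873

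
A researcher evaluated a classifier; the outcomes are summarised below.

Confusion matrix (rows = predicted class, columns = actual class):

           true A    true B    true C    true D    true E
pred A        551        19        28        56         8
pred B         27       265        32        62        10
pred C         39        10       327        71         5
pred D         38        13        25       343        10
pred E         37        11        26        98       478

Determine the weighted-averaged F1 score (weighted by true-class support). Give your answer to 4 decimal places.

0.7532

Per-class F1 score (2·TP/(2·TP+FP+FN)):
  A: TP=551, FP=19+28+56+8=111, FN=27+39+38+37=141 → 1102/1354 = 0.81388
  B: TP=265, FP=27+32+62+10=131, FN=19+10+13+11=53 → 530/714 = 0.74230
  C: TP=327, FP=39+10+71+5=125, FN=28+32+25+26=111 → 654/890 = 0.73483
  D: TP=343, FP=38+13+25+10=86, FN=56+62+71+98=287 → 686/1059 = 0.64778
  E: TP=478, FP=37+11+26+98=172, FN=8+10+5+10=33 → 956/1161 = 0.82343
Weighted-F1 score = Σ (supportᵢ/N)·F1 scoreᵢ with N=2589: (692/2589)·0.81388 + (318/2589)·0.74230 + (438/2589)·0.73483 + (630/2589)·0.64778 + (511/2589)·0.82343 = 0.7532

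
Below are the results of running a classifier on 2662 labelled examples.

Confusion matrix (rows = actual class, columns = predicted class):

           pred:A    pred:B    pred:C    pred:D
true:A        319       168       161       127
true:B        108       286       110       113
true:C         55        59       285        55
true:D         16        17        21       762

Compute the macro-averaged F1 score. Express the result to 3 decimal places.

0.592

Per-class F1 score (2·TP/(2·TP+FP+FN)):
  A: TP=319, FP=108+55+16=179, FN=168+161+127=456 → 638/1273 = 0.5012
  B: TP=286, FP=168+59+17=244, FN=108+110+113=331 → 572/1147 = 0.4987
  C: TP=285, FP=161+110+21=292, FN=55+59+55=169 → 570/1031 = 0.5529
  D: TP=762, FP=127+113+55=295, FN=16+17+21=54 → 1524/1873 = 0.8137
Macro-F1 score = mean = (0.5012 + 0.4987 + 0.5529 + 0.8137) / 4 = 0.592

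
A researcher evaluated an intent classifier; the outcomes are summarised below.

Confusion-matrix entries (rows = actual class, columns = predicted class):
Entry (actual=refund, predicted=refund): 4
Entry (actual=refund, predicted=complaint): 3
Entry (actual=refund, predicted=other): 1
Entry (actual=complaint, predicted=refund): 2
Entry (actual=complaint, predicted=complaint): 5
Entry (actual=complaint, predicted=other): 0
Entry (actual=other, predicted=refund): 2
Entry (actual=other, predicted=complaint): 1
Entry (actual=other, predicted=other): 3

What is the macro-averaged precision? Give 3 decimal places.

0.602

Per-class precision (TP/(TP+FP)):
  refund: TP=4, FP=2+2=4 → 4/8 = 0.5000
  complaint: TP=5, FP=3+1=4 → 5/9 = 0.5556
  other: TP=3, FP=1+0=1 → 3/4 = 0.7500
Macro-precision = mean = (0.5000 + 0.5556 + 0.7500) / 3 = 0.602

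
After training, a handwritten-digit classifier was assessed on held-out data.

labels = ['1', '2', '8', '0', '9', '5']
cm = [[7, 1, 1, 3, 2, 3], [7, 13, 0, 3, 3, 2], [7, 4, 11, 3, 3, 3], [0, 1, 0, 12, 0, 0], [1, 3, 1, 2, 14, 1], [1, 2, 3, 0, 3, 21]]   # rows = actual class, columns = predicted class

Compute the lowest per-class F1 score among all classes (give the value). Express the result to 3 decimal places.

0.350

Per-class F1 score (2·TP/(2·TP+FP+FN)):
  1: TP=7, FP=7+7+0+1+1=16, FN=1+1+3+2+3=10 → 14/40 = 0.3500
  2: TP=13, FP=1+4+1+3+2=11, FN=7+0+3+3+2=15 → 26/52 = 0.5000
  8: TP=11, FP=1+0+0+1+3=5, FN=7+4+3+3+3=20 → 22/47 = 0.4681
  0: TP=12, FP=3+3+3+2+0=11, FN=0+1+0+0+0=1 → 24/36 = 0.6667
  9: TP=14, FP=2+3+3+0+3=11, FN=1+3+1+2+1=8 → 28/47 = 0.5957
  5: TP=21, FP=3+2+3+0+1=9, FN=1+2+3+0+3=9 → 42/60 = 0.7000
Lowest is class '1' with F1 score = 0.350.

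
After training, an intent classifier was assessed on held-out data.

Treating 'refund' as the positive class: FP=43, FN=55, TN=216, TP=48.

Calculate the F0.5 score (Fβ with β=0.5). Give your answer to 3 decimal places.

Fβ = (1+β²)·TP / ((1+β²)·TP + β²·FN + FP), with β²=1/4
= 1.25·48 / (1.25·48 + 0.25·55 + 43) = 0.514

0.514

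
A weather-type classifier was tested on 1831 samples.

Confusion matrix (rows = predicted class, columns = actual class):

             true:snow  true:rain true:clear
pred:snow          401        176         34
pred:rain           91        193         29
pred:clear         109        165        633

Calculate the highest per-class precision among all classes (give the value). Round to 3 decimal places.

0.698

Per-class precision (TP/(TP+FP)):
  snow: TP=401, FP=176+34=210 → 401/611 = 0.6563
  rain: TP=193, FP=91+29=120 → 193/313 = 0.6166
  clear: TP=633, FP=109+165=274 → 633/907 = 0.6979
Highest is class 'clear' with precision = 0.698.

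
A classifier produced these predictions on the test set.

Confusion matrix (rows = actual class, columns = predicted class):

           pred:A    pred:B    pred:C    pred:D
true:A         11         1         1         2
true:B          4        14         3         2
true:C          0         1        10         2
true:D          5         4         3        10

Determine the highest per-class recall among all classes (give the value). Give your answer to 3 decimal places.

0.769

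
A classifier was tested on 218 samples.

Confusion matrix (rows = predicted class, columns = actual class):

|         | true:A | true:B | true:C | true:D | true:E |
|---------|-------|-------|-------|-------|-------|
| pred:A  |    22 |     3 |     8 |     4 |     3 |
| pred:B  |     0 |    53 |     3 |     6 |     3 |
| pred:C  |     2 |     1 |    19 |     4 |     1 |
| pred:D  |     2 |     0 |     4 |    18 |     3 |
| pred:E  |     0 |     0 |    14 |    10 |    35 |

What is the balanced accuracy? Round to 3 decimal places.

0.676

Balanced accuracy = mean of per-class recall.
  A: recall = 22/26 = 0.8462
  B: recall = 53/57 = 0.9298
  C: recall = 19/48 = 0.3958
  D: recall = 18/42 = 0.4286
  E: recall = 35/45 = 0.7778
Mean = (0.8462 + 0.9298 + 0.3958 + 0.4286 + 0.7778) / 5 = 0.676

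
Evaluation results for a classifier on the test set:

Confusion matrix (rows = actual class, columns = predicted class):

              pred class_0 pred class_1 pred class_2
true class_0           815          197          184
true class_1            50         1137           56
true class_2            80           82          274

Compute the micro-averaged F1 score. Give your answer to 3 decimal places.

Micro-averaging pools counts across classes: ΣTP=2226, ΣFP=649, ΣFN=649.
Micro-F1 score = 2·TP/(2·TP+FP+FN) on pooled counts = 0.774 (equals overall accuracy in single-label multiclass).

0.774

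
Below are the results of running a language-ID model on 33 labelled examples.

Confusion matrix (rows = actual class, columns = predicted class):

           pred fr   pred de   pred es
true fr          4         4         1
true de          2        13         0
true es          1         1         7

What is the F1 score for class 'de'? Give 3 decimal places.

0.788

Treat 'de' as positive and all other classes as negative.
F1 score = 2·TP/(2·TP+FP+FN).
de: TP=13, FP=4+1=5, FN=2+0=2 → 26/33 = 0.7879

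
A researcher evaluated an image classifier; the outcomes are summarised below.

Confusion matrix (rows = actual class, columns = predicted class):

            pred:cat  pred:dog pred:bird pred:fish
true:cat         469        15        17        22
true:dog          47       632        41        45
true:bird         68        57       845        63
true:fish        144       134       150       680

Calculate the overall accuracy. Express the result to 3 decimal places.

0.766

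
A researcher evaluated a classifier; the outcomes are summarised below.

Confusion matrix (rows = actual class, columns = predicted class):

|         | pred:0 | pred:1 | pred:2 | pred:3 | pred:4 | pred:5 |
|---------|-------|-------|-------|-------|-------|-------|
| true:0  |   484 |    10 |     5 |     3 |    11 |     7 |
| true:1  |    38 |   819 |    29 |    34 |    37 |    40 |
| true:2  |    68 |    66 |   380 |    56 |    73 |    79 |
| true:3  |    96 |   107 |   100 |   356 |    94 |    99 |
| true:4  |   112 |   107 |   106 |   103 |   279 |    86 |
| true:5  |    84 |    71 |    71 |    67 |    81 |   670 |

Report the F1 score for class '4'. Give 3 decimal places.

0.408

One-vs-rest for '4': TP = diagonal; FP = other classes predicted '4'; FN = '4' predicted as other.
F1 score = 2·TP/(2·TP+FP+FN).
4: TP=279, FP=11+37+73+94+81=296, FN=112+107+106+103+86=514 → 558/1368 = 0.4079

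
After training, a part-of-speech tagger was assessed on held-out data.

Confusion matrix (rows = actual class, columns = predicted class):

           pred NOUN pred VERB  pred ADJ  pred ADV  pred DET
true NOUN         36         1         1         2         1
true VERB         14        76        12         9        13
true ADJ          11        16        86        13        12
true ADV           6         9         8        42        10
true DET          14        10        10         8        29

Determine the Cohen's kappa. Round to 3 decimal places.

Observed agreement pₒ = trace/N = 269/449 = 0.5991
Expected agreement pₑ = Σ (rowᵢ·colᵢ)/N² = (41·81 + 124·112 + 138·117 + 75·74 + 71·65)/449² = 0.2159
κ = (pₒ − pₑ)/(1 − pₑ) = (0.5991 − 0.2159)/(1 − 0.2159) = 0.489

0.489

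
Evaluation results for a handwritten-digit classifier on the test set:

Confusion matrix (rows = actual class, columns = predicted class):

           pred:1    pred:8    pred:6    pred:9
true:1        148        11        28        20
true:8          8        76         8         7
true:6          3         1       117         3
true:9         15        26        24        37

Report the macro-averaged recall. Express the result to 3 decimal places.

Per-class recall (TP/(TP+FN)):
  1: TP=148, FN=11+28+20=59 → 148/207 = 0.7150
  8: TP=76, FN=8+8+7=23 → 76/99 = 0.7677
  6: TP=117, FN=3+1+3=7 → 117/124 = 0.9435
  9: TP=37, FN=15+26+24=65 → 37/102 = 0.3627
Macro-recall = mean = (0.7150 + 0.7677 + 0.9435 + 0.3627) / 4 = 0.697

0.697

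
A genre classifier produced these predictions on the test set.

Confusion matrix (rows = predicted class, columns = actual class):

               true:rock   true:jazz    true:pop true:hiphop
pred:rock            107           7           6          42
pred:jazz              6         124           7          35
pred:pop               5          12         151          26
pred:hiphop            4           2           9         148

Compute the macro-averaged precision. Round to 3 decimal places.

0.767

Per-class precision (TP/(TP+FP)):
  rock: TP=107, FP=7+6+42=55 → 107/162 = 0.6605
  jazz: TP=124, FP=6+7+35=48 → 124/172 = 0.7209
  pop: TP=151, FP=5+12+26=43 → 151/194 = 0.7784
  hiphop: TP=148, FP=4+2+9=15 → 148/163 = 0.9080
Macro-precision = mean = (0.6605 + 0.7209 + 0.7784 + 0.9080) / 4 = 0.767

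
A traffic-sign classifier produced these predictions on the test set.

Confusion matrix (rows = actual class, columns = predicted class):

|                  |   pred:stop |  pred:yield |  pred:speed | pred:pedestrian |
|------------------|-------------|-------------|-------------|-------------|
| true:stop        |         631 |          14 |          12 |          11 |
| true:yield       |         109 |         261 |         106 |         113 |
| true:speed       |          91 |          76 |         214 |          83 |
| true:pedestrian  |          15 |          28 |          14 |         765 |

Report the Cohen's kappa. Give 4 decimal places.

Observed agreement pₒ = trace/N = 1871/2543 = 0.73575
Expected agreement pₑ = Σ (rowᵢ·colᵢ)/N² = (668·846 + 589·379 + 464·346 + 822·972)/2543² = 0.27028
κ = (pₒ − pₑ)/(1 − pₑ) = (0.73575 − 0.27028)/(1 − 0.27028) = 0.6379

0.6379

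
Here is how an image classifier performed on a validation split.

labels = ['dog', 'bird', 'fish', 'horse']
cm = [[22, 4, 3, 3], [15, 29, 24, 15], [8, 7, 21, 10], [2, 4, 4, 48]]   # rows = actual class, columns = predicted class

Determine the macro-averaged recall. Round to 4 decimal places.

0.5803

Per-class recall (TP/(TP+FN)):
  dog: TP=22, FN=4+3+3=10 → 22/32 = 0.68750
  bird: TP=29, FN=15+24+15=54 → 29/83 = 0.34940
  fish: TP=21, FN=8+7+10=25 → 21/46 = 0.45652
  horse: TP=48, FN=2+4+4=10 → 48/58 = 0.82759
Macro-recall = mean = (0.68750 + 0.34940 + 0.45652 + 0.82759) / 4 = 0.5803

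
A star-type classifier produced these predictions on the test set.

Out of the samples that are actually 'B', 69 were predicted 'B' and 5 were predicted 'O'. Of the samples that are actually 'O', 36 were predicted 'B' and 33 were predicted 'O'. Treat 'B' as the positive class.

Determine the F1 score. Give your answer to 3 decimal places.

0.771

Precision = TP/(TP+FP) = 69/105 = 0.6571
Recall = TP/(TP+FN) = 69/74 = 0.9324
F1 = 2·TP/(2·TP+FP+FN) = 138/179 = 0.771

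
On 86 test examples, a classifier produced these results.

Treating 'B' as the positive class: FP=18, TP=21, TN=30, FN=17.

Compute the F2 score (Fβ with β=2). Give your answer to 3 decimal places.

0.550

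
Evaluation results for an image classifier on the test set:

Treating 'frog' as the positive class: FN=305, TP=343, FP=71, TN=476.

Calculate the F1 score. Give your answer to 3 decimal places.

0.646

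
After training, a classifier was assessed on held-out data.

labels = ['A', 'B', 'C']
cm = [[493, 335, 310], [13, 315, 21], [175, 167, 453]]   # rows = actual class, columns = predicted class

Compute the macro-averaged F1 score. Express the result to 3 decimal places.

0.552

Per-class F1 score (2·TP/(2·TP+FP+FN)):
  A: TP=493, FP=13+175=188, FN=335+310=645 → 986/1819 = 0.5421
  B: TP=315, FP=335+167=502, FN=13+21=34 → 630/1166 = 0.5403
  C: TP=453, FP=310+21=331, FN=175+167=342 → 906/1579 = 0.5738
Macro-F1 score = mean = (0.5421 + 0.5403 + 0.5738) / 3 = 0.552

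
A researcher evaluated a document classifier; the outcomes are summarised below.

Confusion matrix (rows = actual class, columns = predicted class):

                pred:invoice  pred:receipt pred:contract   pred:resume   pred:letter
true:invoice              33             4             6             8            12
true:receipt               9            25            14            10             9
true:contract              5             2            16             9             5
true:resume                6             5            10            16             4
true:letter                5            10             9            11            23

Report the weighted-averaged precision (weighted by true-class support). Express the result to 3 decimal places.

Per-class precision (TP/(TP+FP)):
  invoice: TP=33, FP=9+5+6+5=25 → 33/58 = 0.5690
  receipt: TP=25, FP=4+2+5+10=21 → 25/46 = 0.5435
  contract: TP=16, FP=6+14+10+9=39 → 16/55 = 0.2909
  resume: TP=16, FP=8+10+9+11=38 → 16/54 = 0.2963
  letter: TP=23, FP=12+9+5+4=30 → 23/53 = 0.4340
Weighted-precision = Σ (supportᵢ/N)·precisionᵢ with N=266: (63/266)·0.5690 + (67/266)·0.5435 + (37/266)·0.2909 + (41/266)·0.2963 + (58/266)·0.4340 = 0.452

0.452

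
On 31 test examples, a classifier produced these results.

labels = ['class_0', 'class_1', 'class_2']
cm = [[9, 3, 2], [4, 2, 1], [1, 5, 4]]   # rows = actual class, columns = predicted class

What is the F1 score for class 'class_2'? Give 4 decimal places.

0.4706

One-vs-rest for 'class_2': TP = diagonal; FP = other classes predicted 'class_2'; FN = 'class_2' predicted as other.
F1 score = 2·TP/(2·TP+FP+FN).
class_2: TP=4, FP=2+1=3, FN=1+5=6 → 8/17 = 0.47059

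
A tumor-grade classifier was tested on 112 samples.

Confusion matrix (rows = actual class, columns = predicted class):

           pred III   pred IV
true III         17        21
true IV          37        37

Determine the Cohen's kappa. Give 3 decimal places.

Observed agreement pₒ = trace/N = 54/112 = 0.4821
Expected agreement pₑ = Σ (rowᵢ·colᵢ)/N² = (38·54 + 74·58)/112² = 0.5057
κ = (pₒ − pₑ)/(1 − pₑ) = (0.4821 − 0.5057)/(1 − 0.5057) = -0.048

-0.048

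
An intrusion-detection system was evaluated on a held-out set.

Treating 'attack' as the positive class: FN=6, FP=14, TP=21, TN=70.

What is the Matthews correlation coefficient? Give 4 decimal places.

0.5643

MCC = (TP·TN − FP·FN) / √((TP+FP)(TP+FN)(TN+FP)(TN+FN))
Numerator = 21·70 − 14·6 = 1386
Denominator = √(35·27·84·76) = √6032880 = 2456.1922
MCC = 1386 / 2456.1922 = 0.5643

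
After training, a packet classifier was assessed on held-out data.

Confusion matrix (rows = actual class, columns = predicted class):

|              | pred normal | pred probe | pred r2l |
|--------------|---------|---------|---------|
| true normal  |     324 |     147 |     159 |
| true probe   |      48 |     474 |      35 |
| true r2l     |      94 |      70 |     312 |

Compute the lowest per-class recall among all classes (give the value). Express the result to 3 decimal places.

0.514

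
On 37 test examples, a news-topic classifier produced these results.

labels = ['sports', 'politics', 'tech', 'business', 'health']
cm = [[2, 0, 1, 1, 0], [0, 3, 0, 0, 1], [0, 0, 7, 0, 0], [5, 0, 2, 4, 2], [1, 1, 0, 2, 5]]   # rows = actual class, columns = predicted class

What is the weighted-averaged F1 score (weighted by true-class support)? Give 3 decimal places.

Per-class F1 score (2·TP/(2·TP+FP+FN)):
  sports: TP=2, FP=0+0+5+1=6, FN=0+1+1+0=2 → 4/12 = 0.3333
  politics: TP=3, FP=0+0+0+1=1, FN=0+0+0+1=1 → 6/8 = 0.7500
  tech: TP=7, FP=1+0+2+0=3, FN=0+0+0+0=0 → 14/17 = 0.8235
  business: TP=4, FP=1+0+0+2=3, FN=5+0+2+2=9 → 8/20 = 0.4000
  health: TP=5, FP=0+1+0+2=3, FN=1+1+0+2=4 → 10/17 = 0.5882
Weighted-F1 score = Σ (supportᵢ/N)·F1 scoreᵢ with N=37: (4/37)·0.3333 + (4/37)·0.7500 + (7/37)·0.8235 + (13/37)·0.4000 + (9/37)·0.5882 = 0.557

0.557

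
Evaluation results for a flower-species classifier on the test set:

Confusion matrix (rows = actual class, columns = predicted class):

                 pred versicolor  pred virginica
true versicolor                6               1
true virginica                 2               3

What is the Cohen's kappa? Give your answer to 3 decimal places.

Observed agreement pₒ = trace/N = 9/12 = 0.7500
Expected agreement pₑ = Σ (rowᵢ·colᵢ)/N² = (7·8 + 5·4)/12² = 0.5278
κ = (pₒ − pₑ)/(1 − pₑ) = (0.7500 − 0.5278)/(1 − 0.5278) = 0.471

0.471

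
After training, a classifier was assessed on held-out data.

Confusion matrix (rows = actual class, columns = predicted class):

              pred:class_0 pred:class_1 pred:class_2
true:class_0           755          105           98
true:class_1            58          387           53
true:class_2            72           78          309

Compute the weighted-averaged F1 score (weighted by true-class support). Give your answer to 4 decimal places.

Per-class F1 score (2·TP/(2·TP+FP+FN)):
  class_0: TP=755, FP=58+72=130, FN=105+98=203 → 1510/1843 = 0.81932
  class_1: TP=387, FP=105+78=183, FN=58+53=111 → 774/1068 = 0.72472
  class_2: TP=309, FP=98+53=151, FN=72+78=150 → 618/919 = 0.67247
Weighted-F1 score = Σ (supportᵢ/N)·F1 scoreᵢ with N=1915: (958/1915)·0.81932 + (498/1915)·0.72472 + (459/1915)·0.67247 = 0.7595

0.7595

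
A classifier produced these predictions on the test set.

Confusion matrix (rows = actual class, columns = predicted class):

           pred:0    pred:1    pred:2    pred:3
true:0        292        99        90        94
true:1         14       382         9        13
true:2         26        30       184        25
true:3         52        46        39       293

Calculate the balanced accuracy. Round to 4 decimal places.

0.6994

Balanced accuracy = mean of per-class recall.
  0: recall = 292/575 = 0.50783
  1: recall = 382/418 = 0.91388
  2: recall = 184/265 = 0.69434
  3: recall = 293/430 = 0.68140
Mean = (0.50783 + 0.91388 + 0.69434 + 0.68140) / 4 = 0.6994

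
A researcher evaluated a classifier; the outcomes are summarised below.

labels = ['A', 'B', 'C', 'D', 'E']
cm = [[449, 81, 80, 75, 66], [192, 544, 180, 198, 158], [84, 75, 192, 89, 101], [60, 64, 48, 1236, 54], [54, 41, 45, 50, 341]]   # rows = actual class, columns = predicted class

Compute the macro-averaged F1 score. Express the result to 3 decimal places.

Per-class F1 score (2·TP/(2·TP+FP+FN)):
  A: TP=449, FP=192+84+60+54=390, FN=81+80+75+66=302 → 898/1590 = 0.5648
  B: TP=544, FP=81+75+64+41=261, FN=192+180+198+158=728 → 1088/2077 = 0.5238
  C: TP=192, FP=80+180+48+45=353, FN=84+75+89+101=349 → 384/1086 = 0.3536
  D: TP=1236, FP=75+198+89+50=412, FN=60+64+48+54=226 → 2472/3110 = 0.7949
  E: TP=341, FP=66+158+101+54=379, FN=54+41+45+50=190 → 682/1251 = 0.5452
Macro-F1 score = mean = (0.5648 + 0.5238 + 0.3536 + 0.7949 + 0.5452) / 5 = 0.556

0.556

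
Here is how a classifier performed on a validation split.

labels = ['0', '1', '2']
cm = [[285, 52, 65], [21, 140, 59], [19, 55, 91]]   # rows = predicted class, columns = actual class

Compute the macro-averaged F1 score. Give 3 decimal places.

Per-class F1 score (2·TP/(2·TP+FP+FN)):
  0: TP=285, FP=52+65=117, FN=21+19=40 → 570/727 = 0.7840
  1: TP=140, FP=21+59=80, FN=52+55=107 → 280/467 = 0.5996
  2: TP=91, FP=19+55=74, FN=65+59=124 → 182/380 = 0.4789
Macro-F1 score = mean = (0.7840 + 0.5996 + 0.4789) / 3 = 0.621

0.621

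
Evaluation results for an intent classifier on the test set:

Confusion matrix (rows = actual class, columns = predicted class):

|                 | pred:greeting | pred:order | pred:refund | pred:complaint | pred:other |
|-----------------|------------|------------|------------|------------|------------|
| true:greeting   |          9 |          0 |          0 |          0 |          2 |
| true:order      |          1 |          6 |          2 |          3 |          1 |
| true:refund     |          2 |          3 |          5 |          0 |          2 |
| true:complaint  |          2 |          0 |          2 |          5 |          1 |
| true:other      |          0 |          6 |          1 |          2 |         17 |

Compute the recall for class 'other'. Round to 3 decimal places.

0.654

One-vs-rest for 'other': TP = diagonal; FP = other classes predicted 'other'; FN = 'other' predicted as other.
recall = TP/(TP+FN).
other: TP=17, FN=0+6+1+2=9 → 17/26 = 0.6538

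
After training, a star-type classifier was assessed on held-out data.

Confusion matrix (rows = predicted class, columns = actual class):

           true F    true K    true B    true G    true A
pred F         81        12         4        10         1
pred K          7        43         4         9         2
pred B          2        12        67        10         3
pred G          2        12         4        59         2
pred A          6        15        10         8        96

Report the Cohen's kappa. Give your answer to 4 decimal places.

0.6484

Observed agreement pₒ = trace/N = 346/481 = 0.71933
Expected agreement pₑ = Σ (rowᵢ·colᵢ)/N² = (98·108 + 94·65 + 89·94 + 96·79 + 104·135)/481² = 0.20178
κ = (pₒ − pₑ)/(1 − pₑ) = (0.71933 − 0.20178)/(1 − 0.20178) = 0.6484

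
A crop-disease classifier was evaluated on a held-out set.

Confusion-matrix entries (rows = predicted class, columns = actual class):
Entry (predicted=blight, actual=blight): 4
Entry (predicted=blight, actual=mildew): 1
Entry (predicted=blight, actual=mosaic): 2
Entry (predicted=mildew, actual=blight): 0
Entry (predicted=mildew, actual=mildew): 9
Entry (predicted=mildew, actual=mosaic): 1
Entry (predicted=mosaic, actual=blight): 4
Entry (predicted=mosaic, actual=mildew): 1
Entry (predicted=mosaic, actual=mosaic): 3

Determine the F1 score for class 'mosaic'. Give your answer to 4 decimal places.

F1 score = 2·TP/(2·TP+FP+FN).
mosaic: TP=3, FP=4+1=5, FN=2+1=3 → 6/14 = 0.42857

0.4286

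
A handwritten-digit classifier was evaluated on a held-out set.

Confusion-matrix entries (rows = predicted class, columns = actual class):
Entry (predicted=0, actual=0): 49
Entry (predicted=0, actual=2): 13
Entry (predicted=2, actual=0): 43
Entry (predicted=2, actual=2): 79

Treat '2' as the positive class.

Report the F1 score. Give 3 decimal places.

0.738

Precision = TP/(TP+FP) = 79/122 = 0.6475
Recall = TP/(TP+FN) = 79/92 = 0.8587
F1 = 2·TP/(2·TP+FP+FN) = 158/214 = 0.738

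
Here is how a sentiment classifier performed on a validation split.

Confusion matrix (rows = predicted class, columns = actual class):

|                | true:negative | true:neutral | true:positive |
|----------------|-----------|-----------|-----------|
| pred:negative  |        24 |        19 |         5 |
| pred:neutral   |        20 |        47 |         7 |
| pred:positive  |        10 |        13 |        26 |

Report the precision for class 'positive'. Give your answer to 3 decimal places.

0.531

Treat 'positive' as positive and all other classes as negative.
precision = TP/(TP+FP).
positive: TP=26, FP=10+13=23 → 26/49 = 0.5306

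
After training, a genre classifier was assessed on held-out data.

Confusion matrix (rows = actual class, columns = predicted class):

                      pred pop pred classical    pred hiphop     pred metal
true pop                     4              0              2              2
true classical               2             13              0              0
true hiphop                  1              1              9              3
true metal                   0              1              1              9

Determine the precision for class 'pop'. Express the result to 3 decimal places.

0.571

Treat 'pop' as positive and all other classes as negative.
precision = TP/(TP+FP).
pop: TP=4, FP=2+1+0=3 → 4/7 = 0.5714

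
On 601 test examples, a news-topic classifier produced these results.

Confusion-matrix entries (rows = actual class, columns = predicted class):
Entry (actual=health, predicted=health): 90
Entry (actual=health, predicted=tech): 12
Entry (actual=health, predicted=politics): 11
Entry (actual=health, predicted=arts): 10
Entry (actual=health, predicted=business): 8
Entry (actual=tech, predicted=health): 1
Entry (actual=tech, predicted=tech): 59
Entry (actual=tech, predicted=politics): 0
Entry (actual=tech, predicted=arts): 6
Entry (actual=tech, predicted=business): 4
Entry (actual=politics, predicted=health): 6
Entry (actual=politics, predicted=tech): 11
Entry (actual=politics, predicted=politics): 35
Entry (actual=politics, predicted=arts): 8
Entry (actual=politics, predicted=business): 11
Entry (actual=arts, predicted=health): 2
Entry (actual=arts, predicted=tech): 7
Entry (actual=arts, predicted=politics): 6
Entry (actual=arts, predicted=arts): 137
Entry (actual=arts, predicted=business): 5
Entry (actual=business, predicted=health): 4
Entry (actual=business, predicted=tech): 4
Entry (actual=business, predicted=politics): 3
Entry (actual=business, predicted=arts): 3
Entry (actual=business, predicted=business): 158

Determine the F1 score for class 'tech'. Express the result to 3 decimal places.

One-vs-rest for 'tech': TP = diagonal; FP = other classes predicted 'tech'; FN = 'tech' predicted as other.
F1 score = 2·TP/(2·TP+FP+FN).
tech: TP=59, FP=12+11+7+4=34, FN=1+0+6+4=11 → 118/163 = 0.7239

0.724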